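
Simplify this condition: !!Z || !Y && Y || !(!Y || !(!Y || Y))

Z || Y

!!Z || !Y && Y || !(!Y || !(!Y || Y))
= Z || !Y && Y || !(!Y || !(!Y || Y))   (double negation)
= Z || !Y && Y || Y && (!Y || Y)   (De Morgan)
= Z || Y && (!Y || Y)   (complement / identity)
= Z || Y   (complement / identity)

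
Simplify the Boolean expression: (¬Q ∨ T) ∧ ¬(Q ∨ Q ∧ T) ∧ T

(¬Q ∨ T) ∧ ¬(Q ∨ Q ∧ T) ∧ T
= (¬Q ∨ T) ∧ ¬Q ∧ T   (absorption)
= ¬Q ∧ T   (absorption)

¬Q ∧ T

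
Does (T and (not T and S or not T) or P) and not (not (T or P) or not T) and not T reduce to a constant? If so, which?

yes, False

(T and (not T and S or not T) or P) and not (not (T or P) or not T) and not T
= (T and (not T and S or not T) or P) and (T or P) and T and not T   — De Morgan
= (T and not T or P) and (T or P) and T and not T   — absorption
= (T and not T or P) and T and not T   — absorption
= T and not T   — absorption
= False   — complement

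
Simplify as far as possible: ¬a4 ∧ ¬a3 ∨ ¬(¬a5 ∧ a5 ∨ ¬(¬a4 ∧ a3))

¬a4 ∧ ¬a3 ∨ ¬(¬a5 ∧ a5 ∨ ¬(¬a4 ∧ a3))
= ¬a4 ∧ ¬a3 ∨ ¬¬(¬a4 ∧ a3)
= ¬a4 ∧ ¬a3 ∨ ¬a4 ∧ a3
= ¬a4

¬a4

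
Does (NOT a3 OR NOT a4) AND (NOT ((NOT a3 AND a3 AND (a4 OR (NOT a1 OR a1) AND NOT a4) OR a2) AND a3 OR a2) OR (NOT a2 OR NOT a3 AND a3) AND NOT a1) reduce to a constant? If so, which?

no

(NOT a3 OR NOT a4) AND (NOT ((NOT a3 AND a3 AND (a4 OR (NOT a1 OR a1) AND NOT a4) OR a2) AND a3 OR a2) OR (NOT a2 OR NOT a3 AND a3) AND NOT a1)
= (NOT a3 OR NOT a4) AND (NOT ((NOT a3 AND a3 AND (a4 OR (NOT a1 OR a1) AND NOT a4) OR a2) AND a3 OR a2) OR NOT a2 AND NOT a1)   (complement / identity)
= (NOT a3 OR NOT a4) AND (NOT ((NOT a3 AND a3 AND (a4 OR NOT a4) OR a2) AND a3 OR a2) OR NOT a2 AND NOT a1)   (complement / identity)
= (NOT a3 OR NOT a4) AND (NOT ((NOT a3 AND a3 OR a2) AND a3 OR a2) OR NOT a2 AND NOT a1)   (complement / identity)
= (NOT a3 OR NOT a4) AND (NOT (a2 AND a3 OR a2) OR NOT a2 AND NOT a1)   (complement / identity)
= (NOT a3 OR NOT a4) AND (NOT a2 OR NOT a2 AND NOT a1)   (absorption)
= (NOT a3 OR NOT a4) AND NOT a2   (absorption)
This depends on a2, a3, a4, so it is not a constant.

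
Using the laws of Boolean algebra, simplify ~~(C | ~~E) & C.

~~(C | ~~E) & C
= ~~(C | E) & C
= (C | E) & C
= C

C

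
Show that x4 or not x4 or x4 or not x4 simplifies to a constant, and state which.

x4 or not x4 or x4 or not x4
= x4 or not x4   [idempotence]
= True   [complement]

True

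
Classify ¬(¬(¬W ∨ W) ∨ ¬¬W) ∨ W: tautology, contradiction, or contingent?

tautology

¬(¬(¬W ∨ W) ∨ ¬¬W) ∨ W
= (¬W ∨ W) ∧ ¬W ∨ W   [De Morgan]
= ¬W ∨ W   [complement / identity]
= True   [complement]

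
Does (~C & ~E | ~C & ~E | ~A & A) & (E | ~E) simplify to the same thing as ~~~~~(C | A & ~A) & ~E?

E1: (~C & ~E | ~C & ~E | ~A & A) & (E | ~E)
    = (~C & ~E | ~A & A) & (E | ~E)   (idempotence)
    = ~C & ~E & (E | ~E)   (complement / identity)
    = ~C & ~E   (complement / identity)
E2: ~~~~~(C | A & ~A) & ~E
    = ~~~(C | A & ~A) & ~E   (double negation)
    = ~~~C & ~E   (complement / identity)
    = ~C & ~E   (double negation)
Both reduce to ~C & ~E, so they are equivalent.

Yes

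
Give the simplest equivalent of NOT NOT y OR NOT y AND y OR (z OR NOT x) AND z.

NOT NOT y OR NOT y AND y OR (z OR NOT x) AND z
= y OR NOT y AND y OR (z OR NOT x) AND z   (double negation)
= y OR NOT y AND y OR z   (absorption)
= y OR z   (complement / identity)

y OR z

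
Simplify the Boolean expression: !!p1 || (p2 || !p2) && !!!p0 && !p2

!!p1 || (p2 || !p2) && !!!p0 && !p2
= !!p1 || (p2 || !p2) && !p0 && !p2   — double negation
= !!p1 || !p0 && !p2   — complement / identity
= p1 || !p0 && !p2   — double negation

p1 || !p0 && !p2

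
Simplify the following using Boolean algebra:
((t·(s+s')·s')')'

t·s'

((t·(s+s')·s')')'
= ((t·s')')'   [complement / identity]
= t·s'   [double negation]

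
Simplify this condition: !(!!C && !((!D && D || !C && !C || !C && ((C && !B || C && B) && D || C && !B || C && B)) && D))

!C

!(!!C && !((!D && D || !C && !C || !C && ((C && !B || C && B) && D || C && !B || C && B)) && D))
= !(!!C && !((!D && D || !C && !C || !C && (C && !B || C && B)) && D))   [absorption]
= !(!!C && !((!D && D || !C && !C || !C && C) && D))   [distribution]
= !C || (!D && D || !C && !C || !C && C) && D   [De Morgan]
= !C || (!C && !C || !C && C) && D   [complement / identity]
= !C || !C && D   [distribution]
= !C   [absorption]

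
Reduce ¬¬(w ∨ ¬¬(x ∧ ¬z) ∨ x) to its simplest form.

w ∨ x

¬¬(w ∨ ¬¬(x ∧ ¬z) ∨ x)
= ¬¬(w ∨ x ∧ ¬z ∨ x)   [double negation]
= ¬¬(w ∨ x)   [absorption]
= w ∨ x   [double negation]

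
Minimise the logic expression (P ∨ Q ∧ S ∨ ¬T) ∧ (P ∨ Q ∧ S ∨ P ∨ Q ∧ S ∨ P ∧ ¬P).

(P ∨ Q ∧ S ∨ ¬T) ∧ (P ∨ Q ∧ S ∨ P ∨ Q ∧ S ∨ P ∧ ¬P)
= (P ∨ Q ∧ S ∨ ¬T) ∧ (P ∨ Q ∧ S ∨ P ∨ Q ∧ S)   (complement / identity)
= (P ∨ Q ∧ S ∨ ¬T) ∧ (P ∨ Q ∧ S)   (idempotence)
= P ∨ Q ∧ S   (absorption)

P ∨ Q ∧ S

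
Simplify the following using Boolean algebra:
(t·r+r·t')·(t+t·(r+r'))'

(t·r+r·t')·(t+t·(r+r'))'
= r·(t+t·(r+r'))'   [distribution]
= r·(t+t)'   [complement / identity]
= r·t'   [idempotence]

r·t'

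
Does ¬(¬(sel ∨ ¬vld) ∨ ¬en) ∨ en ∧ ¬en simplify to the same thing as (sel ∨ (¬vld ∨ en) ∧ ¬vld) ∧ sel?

E1: ¬(¬(sel ∨ ¬vld) ∨ ¬en) ∨ en ∧ ¬en
    = ¬(¬(sel ∨ ¬vld) ∨ ¬en)   [complement / identity]
    = (sel ∨ ¬vld) ∧ en   [De Morgan]
E2: (sel ∨ (¬vld ∨ en) ∧ ¬vld) ∧ sel
    = (sel ∨ ¬vld) ∧ sel   [absorption]
    = sel   [absorption]
These differ: at en=0, sel=1, vld=0, E1 = 0 but E2 = 1.

No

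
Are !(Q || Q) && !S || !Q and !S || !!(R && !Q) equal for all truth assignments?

No

E1: !(Q || Q) && !S || !Q
    = !Q && !S || !Q   [idempotence]
    = !Q   [absorption]
E2: !S || !!(R && !Q)
    = !S || R && !Q   [double negation]
These differ: at Q=1, R=0, S=0, E1 = 0 but E2 = 1.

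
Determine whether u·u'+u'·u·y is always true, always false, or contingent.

u·u'+u'·u·y
= u'·(u+u·y)
= u'·u
= 0

always false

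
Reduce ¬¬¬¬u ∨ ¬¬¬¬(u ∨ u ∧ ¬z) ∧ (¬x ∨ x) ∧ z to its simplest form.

u

¬¬¬¬u ∨ ¬¬¬¬(u ∨ u ∧ ¬z) ∧ (¬x ∨ x) ∧ z
= ¬¬¬¬u ∨ ¬¬¬¬(u ∨ u ∧ ¬z) ∧ z   — complement / identity
= ¬¬¬¬u ∨ ¬¬¬¬u ∧ z   — absorption
= ¬¬¬¬u   — absorption
= ¬¬u   — double negation
= u   — double negation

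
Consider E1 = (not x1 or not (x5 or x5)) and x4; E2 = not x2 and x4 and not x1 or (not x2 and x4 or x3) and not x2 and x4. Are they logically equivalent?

No

E1: (not x1 or not (x5 or x5)) and x4
    = (not x1 or not x5) and x4   — idempotence
E2: not x2 and x4 and not x1 or (not x2 and x4 or x3) and not x2 and x4
    = not x2 and x4 and not x1 or not x2 and x4   — absorption
    = not x2 and x4   — absorption
These differ: at x1=0, x2=1, x3=1, x4=1, x5=0, E1 = 1 but E2 = 0.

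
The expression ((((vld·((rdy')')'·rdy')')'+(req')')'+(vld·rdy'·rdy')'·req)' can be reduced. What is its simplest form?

((((vld·((rdy')')'·rdy')')'+(req')')'+(vld·rdy'·rdy')'·req)'
= ((((vld·rdy'·rdy')')'+(req')')'+(vld·rdy'·rdy')'·req)'   — double negation
= ((vld·rdy'·rdy')'·req'+(vld·rdy'·rdy')'·req)'   — De Morgan
= ((vld·rdy'·rdy')')'   — distribution
= vld·rdy'·rdy'   — double negation
= vld·rdy'   — idempotence

vld·rdy'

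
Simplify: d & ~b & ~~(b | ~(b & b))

d & ~b & ~~(b | ~(b & b))
= d & ~b & (b | ~(b & b))   — double negation
= d & ~b & (b | ~b)   — idempotence
= d & ~b   — complement / identity

d & ~b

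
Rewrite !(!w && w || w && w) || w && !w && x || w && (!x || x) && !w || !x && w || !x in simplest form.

!w || !x

!(!w && w || w && w) || w && !w && x || w && (!x || x) && !w || !x && w || !x
= !(!w && w || w && w) || w && !w && x || w && !w || !x && w || !x
= !(!w && w || w && w) || w && !w && x || w && !w || !x
= !w || w && !w && x || w && !w || !x
= !w || w && !w || !x
= !w || !x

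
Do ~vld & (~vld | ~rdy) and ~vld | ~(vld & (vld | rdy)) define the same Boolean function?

Yes

E1: ~vld & (~vld | ~rdy)
    = ~vld   (absorption)
E2: ~vld | ~(vld & (vld | rdy))
    = ~vld | ~vld   (absorption)
    = ~vld   (idempotence)
Both reduce to ~vld, so they are equivalent.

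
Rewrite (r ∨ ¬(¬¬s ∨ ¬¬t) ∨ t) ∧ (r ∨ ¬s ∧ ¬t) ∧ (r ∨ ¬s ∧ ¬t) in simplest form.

r ∨ ¬s ∧ ¬t

(r ∨ ¬(¬¬s ∨ ¬¬t) ∨ t) ∧ (r ∨ ¬s ∧ ¬t) ∧ (r ∨ ¬s ∧ ¬t)
= (r ∨ ¬s ∧ ¬t ∨ t) ∧ (r ∨ ¬s ∧ ¬t) ∧ (r ∨ ¬s ∧ ¬t)   [De Morgan]
= (r ∨ ¬s ∧ ¬t ∨ t) ∧ (r ∨ ¬s ∧ ¬t)   [idempotence]
= r ∨ ¬s ∧ ¬t   [absorption]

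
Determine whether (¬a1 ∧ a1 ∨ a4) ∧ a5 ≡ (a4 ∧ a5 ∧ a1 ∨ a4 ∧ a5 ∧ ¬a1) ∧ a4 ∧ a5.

Yes

E1: (¬a1 ∧ a1 ∨ a4) ∧ a5
    = a4 ∧ a5   (complement / identity)
E2: (a4 ∧ a5 ∧ a1 ∨ a4 ∧ a5 ∧ ¬a1) ∧ a4 ∧ a5
    = a4 ∧ a5 ∧ a4 ∧ a5   (distribution)
    = a4 ∧ a5   (idempotence)
Both reduce to a4 ∧ a5, so they are equivalent.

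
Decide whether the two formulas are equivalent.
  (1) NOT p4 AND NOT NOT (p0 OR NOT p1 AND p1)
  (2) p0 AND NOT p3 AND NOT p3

E1: NOT p4 AND NOT NOT (p0 OR NOT p1 AND p1)
    = NOT p4 AND NOT NOT p0   (complement / identity)
    = NOT p4 AND p0   (double negation)
E2: p0 AND NOT p3 AND NOT p3
    = p0 AND NOT p3   (idempotence)
These differ: at p0=1, p1=0, p3=0, p4=1, E1 = 0 but E2 = 1.

No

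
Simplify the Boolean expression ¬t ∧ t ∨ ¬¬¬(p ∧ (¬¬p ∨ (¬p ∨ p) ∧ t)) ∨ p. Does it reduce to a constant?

True

¬t ∧ t ∨ ¬¬¬(p ∧ (¬¬p ∨ (¬p ∨ p) ∧ t)) ∨ p
= ¬t ∧ t ∨ ¬(p ∧ (¬¬p ∨ (¬p ∨ p) ∧ t)) ∨ p   (double negation)
= ¬t ∧ t ∨ ¬(p ∧ (¬¬p ∨ t)) ∨ p   (complement / identity)
= ¬(p ∧ (¬¬p ∨ t)) ∨ p   (complement / identity)
= ¬(p ∧ (p ∨ t)) ∨ p   (double negation)
= ¬p ∨ p   (absorption)
= True   (complement)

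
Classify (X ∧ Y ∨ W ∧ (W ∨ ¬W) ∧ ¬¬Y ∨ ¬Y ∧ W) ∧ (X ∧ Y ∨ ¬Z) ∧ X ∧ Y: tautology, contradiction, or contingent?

(X ∧ Y ∨ W ∧ (W ∨ ¬W) ∧ ¬¬Y ∨ ¬Y ∧ W) ∧ (X ∧ Y ∨ ¬Z) ∧ X ∧ Y
= (X ∧ Y ∨ W ∧ (W ∨ ¬W) ∧ ¬¬Y ∨ ¬Y ∧ W) ∧ X ∧ Y   (absorption)
= (X ∧ Y ∨ W ∧ (W ∨ ¬W) ∧ Y ∨ ¬Y ∧ W) ∧ X ∧ Y   (double negation)
= (X ∧ Y ∨ W ∧ Y ∨ ¬Y ∧ W) ∧ X ∧ Y   (complement / identity)
= (X ∧ Y ∨ W) ∧ X ∧ Y   (distribution)
= X ∧ Y   (absorption)
This depends on X, Y, so it is not a constant.

contingent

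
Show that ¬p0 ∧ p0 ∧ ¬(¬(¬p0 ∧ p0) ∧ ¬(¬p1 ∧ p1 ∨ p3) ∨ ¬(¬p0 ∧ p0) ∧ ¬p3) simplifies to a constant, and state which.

¬p0 ∧ p0 ∧ ¬(¬(¬p0 ∧ p0) ∧ ¬(¬p1 ∧ p1 ∨ p3) ∨ ¬(¬p0 ∧ p0) ∧ ¬p3)
= ¬p0 ∧ p0 ∧ ¬(¬(¬p0 ∧ p0) ∧ ¬p3 ∨ ¬(¬p0 ∧ p0) ∧ ¬p3)   — complement / identity
= ¬p0 ∧ p0 ∧ ¬(¬(¬p0 ∧ p0) ∧ ¬p3)   — idempotence
= ¬p0 ∧ p0 ∧ (¬p0 ∧ p0 ∨ p3)   — De Morgan
= ¬p0 ∧ p0   — absorption
= False   — complement

False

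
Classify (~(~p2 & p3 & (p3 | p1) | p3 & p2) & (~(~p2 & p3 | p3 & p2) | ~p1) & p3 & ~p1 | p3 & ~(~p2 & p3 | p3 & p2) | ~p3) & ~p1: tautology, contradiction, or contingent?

(~(~p2 & p3 & (p3 | p1) | p3 & p2) & (~(~p2 & p3 | p3 & p2) | ~p1) & p3 & ~p1 | p3 & ~(~p2 & p3 | p3 & p2) | ~p3) & ~p1
= (~(~p2 & p3 | p3 & p2) & (~(~p2 & p3 | p3 & p2) | ~p1) & p3 & ~p1 | p3 & ~(~p2 & p3 | p3 & p2) | ~p3) & ~p1
= (~(~p2 & p3 | p3 & p2) & p3 & ~p1 | p3 & ~(~p2 & p3 | p3 & p2) | ~p3) & ~p1
= (~(~p2 & p3 | p3 & p2) & (p3 & ~p1 | p3) | ~p3) & ~p1
= (~p3 & (p3 & ~p1 | p3) | ~p3) & ~p1
= (~p3 & p3 | ~p3) & ~p1
= ~p3 & ~p1
This depends on p1, p3, so it is not a constant.

contingent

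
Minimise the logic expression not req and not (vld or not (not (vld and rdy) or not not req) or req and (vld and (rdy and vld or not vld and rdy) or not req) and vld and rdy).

not req and not (vld or not (not (vld and rdy) or not not req) or req and (vld and (rdy and vld or not vld and rdy) or not req) and vld and rdy)
= not req and not (vld or not (not (vld and rdy) or not not req) or req and (vld and rdy or not req) and vld and rdy)   — distribution
= not req and not (vld or vld and rdy and not req or req and (vld and rdy or not req) and vld and rdy)   — De Morgan
= not req and not (vld or vld and rdy and not req or req and vld and rdy)   — absorption
= not req and not (vld or vld and rdy)   — distribution
= not req and not vld   — absorption

not req and not vld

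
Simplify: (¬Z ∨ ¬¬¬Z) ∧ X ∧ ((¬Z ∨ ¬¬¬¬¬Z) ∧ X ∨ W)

¬Z ∧ X

(¬Z ∨ ¬¬¬Z) ∧ X ∧ ((¬Z ∨ ¬¬¬¬¬Z) ∧ X ∨ W)
= (¬Z ∨ ¬¬¬Z) ∧ X ∧ ((¬Z ∨ ¬¬¬Z) ∧ X ∨ W)   (double negation)
= (¬Z ∨ ¬¬¬Z) ∧ X   (absorption)
= (¬Z ∨ ¬Z) ∧ X   (double negation)
= ¬Z ∧ X   (idempotence)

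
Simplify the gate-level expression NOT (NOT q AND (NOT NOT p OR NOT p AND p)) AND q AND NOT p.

NOT (NOT q AND (NOT NOT p OR NOT p AND p)) AND q AND NOT p
= NOT (NOT q AND NOT NOT p) AND q AND NOT p   (complement / identity)
= (q OR NOT p) AND q AND NOT p   (De Morgan)
= q AND NOT p   (absorption)

q AND NOT p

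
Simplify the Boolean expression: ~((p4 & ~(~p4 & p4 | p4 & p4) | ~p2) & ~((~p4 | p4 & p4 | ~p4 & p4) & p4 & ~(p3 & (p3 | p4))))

~((p4 & ~(~p4 & p4 | p4 & p4) | ~p2) & ~((~p4 | p4 & p4 | ~p4 & p4) & p4 & ~(p3 & (p3 | p4))))
= ~((p4 & ~(~p4 & p4 | p4 & p4) | ~p2) & ~((~p4 | p4) & p4 & ~(p3 & (p3 | p4))))   [distribution]
= ~((p4 & ~(~p4 & p4 | p4 & p4) | ~p2) & ~(p4 & ~(p3 & (p3 | p4))))   [complement / identity]
= ~((p4 & ~p4 | ~p2) & ~(p4 & ~(p3 & (p3 | p4))))   [distribution]
= ~(~p2 & ~(p4 & ~(p3 & (p3 | p4))))   [complement / identity]
= ~(~p2 & ~(p4 & ~p3))   [absorption]
= p2 | p4 & ~p3   [De Morgan]

p2 | p4 & ~p3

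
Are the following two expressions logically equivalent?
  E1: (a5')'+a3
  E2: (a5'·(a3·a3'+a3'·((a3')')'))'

Yes

E1: (a5')'+a3
    = a5+a3   (double negation)
E2: (a5'·(a3·a3'+a3'·((a3')')'))'
    = (a5'·(a3·a3'+a3'·a3'))'   (double negation)
    = (a5'·a3')'   (distribution)
    = a5+a3   (De Morgan)
Both reduce to a5+a3, so they are equivalent.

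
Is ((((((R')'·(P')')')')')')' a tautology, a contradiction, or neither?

((((((R')'·(P')')')')')')'
= ((((R')'·(P')')')')'   — double negation
= ((R')'·(P')')'   — double negation
= R'+P'   — De Morgan
This depends on P, R, so it is not a constant.

neither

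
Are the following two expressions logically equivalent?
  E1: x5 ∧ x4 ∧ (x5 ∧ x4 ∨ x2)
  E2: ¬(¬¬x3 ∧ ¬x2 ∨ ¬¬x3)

E1: x5 ∧ x4 ∧ (x5 ∧ x4 ∨ x2)
    = x5 ∧ x4   — absorption
E2: ¬(¬¬x3 ∧ ¬x2 ∨ ¬¬x3)
    = ¬¬¬x3   — absorption
    = ¬x3   — double negation
These differ: at x2=1, x3=0, x4=0, x5=0, E1 = 0 but E2 = 1.

No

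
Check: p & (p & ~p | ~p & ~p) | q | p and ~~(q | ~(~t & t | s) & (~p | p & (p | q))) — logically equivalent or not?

No

E1: p & (p & ~p | ~p & ~p) | q | p
    = p & ~p | q | p
    = q | p
E2: ~~(q | ~(~t & t | s) & (~p | p & (p | q)))
    = ~~(q | ~(~t & t | s) & (~p | p))
    = ~~(q | ~(~t & t | s))
    = q | ~(~t & t | s)
    = q | ~s
These differ: at p=0, q=0, s=0, t=0, E1 = 0 but E2 = 1.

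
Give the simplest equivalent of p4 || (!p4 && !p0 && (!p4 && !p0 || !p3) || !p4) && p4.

p4

p4 || (!p4 && !p0 && (!p4 && !p0 || !p3) || !p4) && p4
= p4 || (!p4 && !p0 || !p4) && p4   [absorption]
= p4 || !p4 && p4   [absorption]
= p4   [complement / identity]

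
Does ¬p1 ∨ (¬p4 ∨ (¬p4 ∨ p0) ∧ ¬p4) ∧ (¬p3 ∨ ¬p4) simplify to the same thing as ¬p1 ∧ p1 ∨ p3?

E1: ¬p1 ∨ (¬p4 ∨ (¬p4 ∨ p0) ∧ ¬p4) ∧ (¬p3 ∨ ¬p4)
    = ¬p1 ∨ (¬p4 ∨ ¬p4) ∧ (¬p3 ∨ ¬p4)   (absorption)
    = ¬p1 ∨ ¬p4 ∨ ¬p4 ∧ ¬p3   (distribution)
    = ¬p1 ∨ ¬p4   (absorption)
E2: ¬p1 ∧ p1 ∨ p3
    = p3   (complement / identity)
These differ: at p0=0, p1=0, p3=0, p4=1, E1 = 1 but E2 = 0.

No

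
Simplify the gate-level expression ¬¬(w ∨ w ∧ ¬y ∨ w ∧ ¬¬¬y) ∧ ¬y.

¬¬(w ∨ w ∧ ¬y ∨ w ∧ ¬¬¬y) ∧ ¬y
= ¬¬(w ∨ w ∧ ¬y ∨ w ∧ ¬y) ∧ ¬y   (double negation)
= ¬¬(w ∨ w ∧ ¬y) ∧ ¬y   (idempotence)
= ¬¬w ∧ ¬y   (absorption)
= w ∧ ¬y   (double negation)

w ∧ ¬y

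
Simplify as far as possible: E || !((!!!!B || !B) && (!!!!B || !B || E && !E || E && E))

E

E || !((!!!!B || !B) && (!!!!B || !B || E && !E || E && E))
= E || !((!!!!B || !B) && (!!!!B || !B || E))   (distribution)
= E || !(!!!!B || !B)   (absorption)
= E || !(!!B || !B)   (double negation)
= E || !B && B   (De Morgan)
= E   (complement / identity)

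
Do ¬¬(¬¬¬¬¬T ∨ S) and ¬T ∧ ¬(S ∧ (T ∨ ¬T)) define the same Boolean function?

No

E1: ¬¬(¬¬¬¬¬T ∨ S)
    = ¬¬(¬¬¬T ∨ S)   (double negation)
    = ¬¬¬T ∨ S   (double negation)
    = ¬T ∨ S   (double negation)
E2: ¬T ∧ ¬(S ∧ (T ∨ ¬T))
    = ¬T ∧ ¬S   (complement / identity)
These differ: at S=1, T=0, E1 = 1 but E2 = 0.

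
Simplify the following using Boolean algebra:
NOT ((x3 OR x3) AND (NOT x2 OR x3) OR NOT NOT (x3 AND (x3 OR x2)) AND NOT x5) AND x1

NOT x3 AND x1

NOT ((x3 OR x3) AND (NOT x2 OR x3) OR NOT NOT (x3 AND (x3 OR x2)) AND NOT x5) AND x1
= NOT (x3 OR x3 AND NOT x2 OR NOT NOT (x3 AND (x3 OR x2)) AND NOT x5) AND x1   [distribution]
= NOT (x3 OR x3 AND NOT x2 OR NOT NOT x3 AND NOT x5) AND x1   [absorption]
= NOT (x3 OR x3 AND NOT x2 OR x3 AND NOT x5) AND x1   [double negation]
= NOT (x3 OR x3 AND NOT x5) AND x1   [absorption]
= NOT x3 AND x1   [absorption]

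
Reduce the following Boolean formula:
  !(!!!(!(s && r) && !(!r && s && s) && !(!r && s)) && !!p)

!s || !p

!(!!!(!(s && r) && !(!r && s && s) && !(!r && s)) && !!p)
= !(!!!(!(s && r) && !(!r && s) && !(!r && s)) && !!p)   — idempotence
= !(!!!(!(s && r) && !(!r && s)) && !!p)   — idempotence
= !(!!(s && r || !r && s) && !!p)   — De Morgan
= !(!!s && !!p)   — distribution
= !s || !p   — De Morgan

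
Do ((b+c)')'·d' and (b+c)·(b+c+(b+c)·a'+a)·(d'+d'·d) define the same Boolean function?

E1: ((b+c)')'·d'
    = (b+c)·d'   [double negation]
E2: (b+c)·(b+c+(b+c)·a'+a)·(d'+d'·d)
    = (b+c)·(b+c+(b+c)·a'+a)·d'   [complement / identity]
    = (b+c)·(b+c+a)·d'   [absorption]
    = (b+c)·d'   [absorption]
Both reduce to (b+c)·d', so they are equivalent.

Yes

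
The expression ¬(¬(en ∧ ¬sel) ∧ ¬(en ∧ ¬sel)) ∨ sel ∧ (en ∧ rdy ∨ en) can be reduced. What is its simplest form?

¬(¬(en ∧ ¬sel) ∧ ¬(en ∧ ¬sel)) ∨ sel ∧ (en ∧ rdy ∨ en)
= ¬¬(en ∧ ¬sel) ∨ sel ∧ (en ∧ rdy ∨ en)   [idempotence]
= en ∧ ¬sel ∨ sel ∧ (en ∧ rdy ∨ en)   [double negation]
= en ∧ ¬sel ∨ sel ∧ en   [absorption]
= en   [distribution]

en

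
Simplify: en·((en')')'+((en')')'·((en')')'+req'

en'+req'

en·((en')')'+((en')')'·((en')')'+req'
= en·((en')')'+((en')')'·en'+req'   — double negation
= en·en'+((en')')'·en'+req'   — double negation
= en·en'+en'·en'+req'   — double negation
= en'+req'   — distribution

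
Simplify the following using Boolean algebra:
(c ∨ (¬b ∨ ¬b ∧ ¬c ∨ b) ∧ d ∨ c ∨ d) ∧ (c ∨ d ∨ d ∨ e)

(c ∨ (¬b ∨ ¬b ∧ ¬c ∨ b) ∧ d ∨ c ∨ d) ∧ (c ∨ d ∨ d ∨ e)
= (c ∨ (¬b ∨ b) ∧ d ∨ c ∨ d) ∧ (c ∨ d ∨ d ∨ e)   — absorption
= (c ∨ (¬b ∨ b) ∧ d ∨ c ∨ d) ∧ (c ∨ d ∨ e)   — idempotence
= (c ∨ (¬b ∨ b) ∧ d) ∧ e ∨ c ∨ d   — distribution
= (c ∨ d) ∧ e ∨ c ∨ d   — complement / identity
= c ∨ d   — absorption

c ∨ d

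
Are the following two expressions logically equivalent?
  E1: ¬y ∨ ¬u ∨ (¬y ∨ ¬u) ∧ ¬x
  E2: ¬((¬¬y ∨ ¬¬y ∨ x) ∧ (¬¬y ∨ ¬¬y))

E1: ¬y ∨ ¬u ∨ (¬y ∨ ¬u) ∧ ¬x
    = ¬y ∨ ¬u   (absorption)
E2: ¬((¬¬y ∨ ¬¬y ∨ x) ∧ (¬¬y ∨ ¬¬y))
    = ¬(¬¬y ∨ ¬¬y)   (absorption)
    = ¬¬¬y   (idempotence)
    = ¬y   (double negation)
These differ: at u=0, x=1, y=1, E1 = 1 but E2 = 0.

No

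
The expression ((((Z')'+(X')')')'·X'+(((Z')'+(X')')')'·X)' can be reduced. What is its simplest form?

((((Z')'+(X')')')'·X'+(((Z')'+(X')')')'·X)'
= ((((Z')'+(X')')')')'   [distribution]
= ((Z'·X')')'   [De Morgan]
= Z'·X'   [double negation]

Z'·X'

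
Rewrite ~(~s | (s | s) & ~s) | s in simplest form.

s

~(~s | (s | s) & ~s) | s
= ~(~s | s & ~s) | s   — idempotence
= ~~s | s   — complement / identity
= s | s   — double negation
= s   — idempotence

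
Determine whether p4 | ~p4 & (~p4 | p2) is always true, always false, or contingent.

p4 | ~p4 & (~p4 | p2)
= p4 | ~p4   (absorption)
= 1   (complement)

always true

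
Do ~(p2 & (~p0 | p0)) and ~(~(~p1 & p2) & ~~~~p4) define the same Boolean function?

E1: ~(p2 & (~p0 | p0))
    = ~p2   — complement / identity
E2: ~(~(~p1 & p2) & ~~~~p4)
    = ~p1 & p2 | ~~~p4   — De Morgan
    = ~p1 & p2 | ~p4   — double negation
These differ: at p0=0, p1=0, p2=0, p4=1, E1 = 1 but E2 = 0.

No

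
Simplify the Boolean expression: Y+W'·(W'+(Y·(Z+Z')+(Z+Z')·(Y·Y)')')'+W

Y+W

Y+W'·(W'+(Y·(Z+Z')+(Z+Z')·(Y·Y)')')'+W
= Y+W'·(W'+(Y·(Z+Z')+(Z+Z')·Y')')'+W   — idempotence
= Y+W'·(W'+(Z+Z')')'+W   — distribution
= Y+W'·W·(Z+Z')+W   — De Morgan
= Y+W'·W+W   — complement / identity
= Y+W   — complement / identity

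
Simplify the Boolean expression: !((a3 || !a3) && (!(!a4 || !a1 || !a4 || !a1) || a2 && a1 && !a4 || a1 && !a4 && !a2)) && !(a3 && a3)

!a1 && !a3

!((a3 || !a3) && (!(!a4 || !a1 || !a4 || !a1) || a2 && a1 && !a4 || a1 && !a4 && !a2)) && !(a3 && a3)
= !(!(!a4 || !a1 || !a4 || !a1) || a2 && a1 && !a4 || a1 && !a4 && !a2) && !(a3 && a3)   — complement / identity
= !(!(!a4 || !a1) || a2 && a1 && !a4 || a1 && !a4 && !a2) && !(a3 && a3)   — idempotence
= !(!(!a4 || !a1) || a1 && !a4) && !(a3 && a3)   — distribution
= !(a4 && a1 || a1 && !a4) && !(a3 && a3)   — De Morgan
= !a1 && !(a3 && a3)   — distribution
= !a1 && !a3   — idempotence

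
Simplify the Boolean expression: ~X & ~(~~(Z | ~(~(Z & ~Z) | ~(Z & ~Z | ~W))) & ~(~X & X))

~X & ~Z

~X & ~(~~(Z | ~(~(Z & ~Z) | ~(Z & ~Z | ~W))) & ~(~X & X))
= ~X & ~(~~(Z | Z & ~Z & (Z & ~Z | ~W)) & ~(~X & X))
= ~X & ~(~~(Z | Z & ~Z) & ~(~X & X))
= ~X & (~(Z | Z & ~Z) | ~X & X)
= ~X & ~(Z | Z & ~Z)
= ~X & ~Z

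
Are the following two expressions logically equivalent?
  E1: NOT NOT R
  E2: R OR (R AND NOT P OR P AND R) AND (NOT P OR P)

E1: NOT NOT R
    = R   (double negation)
E2: R OR (R AND NOT P OR P AND R) AND (NOT P OR P)
    = R OR R AND (NOT P OR P)   (distribution)
    = R OR R   (complement / identity)
    = R   (idempotence)
Both reduce to R, so they are equivalent.

Yes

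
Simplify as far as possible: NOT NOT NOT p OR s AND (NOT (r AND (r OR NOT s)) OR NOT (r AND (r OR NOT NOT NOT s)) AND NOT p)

NOT NOT NOT p OR s AND (NOT (r AND (r OR NOT s)) OR NOT (r AND (r OR NOT NOT NOT s)) AND NOT p)
= NOT p OR s AND (NOT (r AND (r OR NOT s)) OR NOT (r AND (r OR NOT NOT NOT s)) AND NOT p)   (double negation)
= NOT p OR s AND (NOT (r AND (r OR NOT s)) OR NOT (r AND (r OR NOT s)) AND NOT p)   (double negation)
= NOT p OR s AND NOT (r AND (r OR NOT s))   (absorption)
= NOT p OR s AND NOT r   (absorption)

NOT p OR s AND NOT r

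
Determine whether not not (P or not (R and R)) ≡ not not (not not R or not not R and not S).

No

E1: not not (P or not (R and R))
    = not not (P or not R)
    = P or not R
E2: not not (not not R or not not R and not S)
    = not not not not R
    = not not R
    = R
These differ: at P=0, R=0, S=1, E1 = 1 but E2 = 0.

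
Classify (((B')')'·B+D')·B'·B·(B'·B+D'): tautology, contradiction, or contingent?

(((B')')'·B+D')·B'·B·(B'·B+D')
= (((B')')'·B+D')·B'·B   — absorption
= (B'·B+D')·B'·B   — double negation
= B'·B   — absorption
= 0   — complement

contradiction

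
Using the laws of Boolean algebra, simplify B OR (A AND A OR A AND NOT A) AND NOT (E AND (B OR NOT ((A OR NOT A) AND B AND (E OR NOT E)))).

B OR (A AND A OR A AND NOT A) AND NOT (E AND (B OR NOT ((A OR NOT A) AND B AND (E OR NOT E))))
= B OR (A AND A OR A AND NOT A) AND NOT (E AND (B OR NOT ((A OR NOT A) AND B)))   — complement / identity
= B OR A AND NOT (E AND (B OR NOT ((A OR NOT A) AND B)))   — distribution
= B OR A AND NOT (E AND (B OR NOT B))   — complement / identity
= B OR A AND NOT E   — complement / identity

B OR A AND NOT E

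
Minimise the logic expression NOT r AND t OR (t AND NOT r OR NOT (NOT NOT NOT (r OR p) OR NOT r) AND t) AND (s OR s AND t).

t AND (NOT r OR s)

NOT r AND t OR (t AND NOT r OR NOT (NOT NOT NOT (r OR p) OR NOT r) AND t) AND (s OR s AND t)
= NOT r AND t OR (t AND NOT r OR NOT (NOT (r OR p) OR NOT r) AND t) AND (s OR s AND t)   (double negation)
= NOT r AND t OR (t AND NOT r OR (r OR p) AND r AND t) AND (s OR s AND t)   (De Morgan)
= NOT r AND t OR (t AND NOT r OR r AND t) AND (s OR s AND t)   (absorption)
= NOT r AND t OR t AND (s OR s AND t)   (distribution)
= t AND (NOT r OR s OR s AND t)   (distribution)
= t AND (NOT r OR s)   (absorption)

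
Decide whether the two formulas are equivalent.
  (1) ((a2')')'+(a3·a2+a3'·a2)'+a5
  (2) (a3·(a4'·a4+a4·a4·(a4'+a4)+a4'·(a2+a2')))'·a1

E1: ((a2')')'+(a3·a2+a3'·a2)'+a5
    = ((a2')')'+a2'+a5   — distribution
    = a2'+a2'+a5   — double negation
    = a2'+a5   — idempotence
E2: (a3·(a4'·a4+a4·a4·(a4'+a4)+a4'·(a2+a2')))'·a1
    = (a3·(a4'·a4+a4·a4·(a4'+a4)+a4'))'·a1   — complement / identity
    = (a3·(a4'·a4+a4·a4+a4'))'·a1   — complement / identity
    = (a3·(a4+a4'))'·a1   — distribution
    = a3'·a1   — complement / identity
These differ: at a1=0, a2=0, a3=0, a4=1, a5=1, E1 = 1 but E2 = 0.

No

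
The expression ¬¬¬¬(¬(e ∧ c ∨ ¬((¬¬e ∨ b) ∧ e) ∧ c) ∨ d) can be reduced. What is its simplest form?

¬c ∨ d

¬¬¬¬(¬(e ∧ c ∨ ¬((¬¬e ∨ b) ∧ e) ∧ c) ∨ d)
= ¬¬¬¬(¬(e ∧ c ∨ ¬((e ∨ b) ∧ e) ∧ c) ∨ d)
= ¬¬¬¬(¬(e ∧ c ∨ ¬e ∧ c) ∨ d)
= ¬¬(¬(e ∧ c ∨ ¬e ∧ c) ∨ d)
= ¬¬(¬c ∨ d)
= ¬c ∨ d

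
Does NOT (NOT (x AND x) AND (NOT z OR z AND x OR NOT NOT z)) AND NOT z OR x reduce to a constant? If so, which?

no

NOT (NOT (x AND x) AND (NOT z OR z AND x OR NOT NOT z)) AND NOT z OR x
= NOT (NOT (x AND x) AND (NOT z OR z AND x OR z)) AND NOT z OR x   (double negation)
= NOT (NOT (x AND x) AND (NOT z OR z)) AND NOT z OR x   (absorption)
= NOT (NOT x AND (NOT z OR z)) AND NOT z OR x   (idempotence)
= NOT NOT x AND NOT z OR x   (complement / identity)
= x AND NOT z OR x   (double negation)
= x   (absorption)
This depends on x, so it is not a constant.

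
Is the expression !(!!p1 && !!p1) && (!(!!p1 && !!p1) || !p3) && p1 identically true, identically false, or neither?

identically false

!(!!p1 && !!p1) && (!(!!p1 && !!p1) || !p3) && p1
= !(!!p1 && !!p1) && p1   [absorption]
= (!p1 || !p1) && p1   [De Morgan]
= !p1 && p1   [idempotence]
= false   [complement]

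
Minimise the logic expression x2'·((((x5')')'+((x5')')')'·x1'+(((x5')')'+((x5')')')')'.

x2'·x5'

x2'·((((x5')')'+((x5')')')'·x1'+(((x5')')'+((x5')')')')'
= x2'·((((x5')')'+((x5')')')')'   — absorption
= x2'·((((x5')')')')'   — idempotence
= x2'·((x5')')'   — double negation
= x2'·x5'   — double negation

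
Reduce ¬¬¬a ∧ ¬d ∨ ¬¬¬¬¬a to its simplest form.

¬¬¬a ∧ ¬d ∨ ¬¬¬¬¬a
= ¬¬¬a ∧ ¬d ∨ ¬¬¬a
= ¬¬¬a
= ¬a

¬a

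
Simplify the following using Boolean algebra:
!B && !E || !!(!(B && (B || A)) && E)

!B

!B && !E || !!(!(B && (B || A)) && E)
= !B && !E || !!(!B && E)   [absorption]
= !B && !E || !B && E   [double negation]
= !B   [distribution]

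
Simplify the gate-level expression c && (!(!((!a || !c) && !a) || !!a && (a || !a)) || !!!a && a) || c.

c && (!(!((!a || !c) && !a) || !!a && (a || !a)) || !!!a && a) || c
= c && (!(!((!a || !c) && !a) || !!a && (a || !a)) || !a && a) || c   — double negation
= c && (!(!((!a || !c) && !a) || !!a) || !a && a) || c   — complement / identity
= c && ((!a || !c) && !a && !a || !a && a) || c   — De Morgan
= c && (!a && !a || !a && a) || c   — absorption
= c && !a || c   — distribution
= c   — absorption

c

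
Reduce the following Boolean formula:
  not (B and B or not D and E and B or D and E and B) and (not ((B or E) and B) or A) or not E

not B or not E

not (B and B or not D and E and B or D and E and B) and (not ((B or E) and B) or A) or not E
= not (B and B or E and B) and (not ((B or E) and B) or A) or not E
= not ((B or E) and B) and (not ((B or E) and B) or A) or not E
= not ((B or E) and B) or not E
= not B or not E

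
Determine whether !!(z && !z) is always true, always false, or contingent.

always false

!!(z && !z)
= z && !z   (double negation)
= false   (complement)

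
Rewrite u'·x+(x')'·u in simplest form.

x

u'·x+(x')'·u
= u'·x+x·u   — double negation
= x   — distribution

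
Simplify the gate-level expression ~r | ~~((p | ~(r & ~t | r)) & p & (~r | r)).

~r | ~~((p | ~(r & ~t | r)) & p & (~r | r))
= ~r | ~~((p | ~r) & p & (~r | r))
= ~r | ~~(p & (~r | r))
= ~r | p & (~r | r)
= ~r | p

~r | p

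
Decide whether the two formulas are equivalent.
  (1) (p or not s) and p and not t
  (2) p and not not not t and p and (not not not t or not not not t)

Yes

E1: (p or not s) and p and not t
    = p and not t   [absorption]
E2: p and not not not t and p and (not not not t or not not not t)
    = p and not not not t and p and not not not t   [idempotence]
    = p and not not not t   [idempotence]
    = p and not t   [double negation]
Both reduce to p and not t, so they are equivalent.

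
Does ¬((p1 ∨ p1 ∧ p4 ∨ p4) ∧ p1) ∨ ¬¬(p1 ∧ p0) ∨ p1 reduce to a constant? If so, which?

¬((p1 ∨ p1 ∧ p4 ∨ p4) ∧ p1) ∨ ¬¬(p1 ∧ p0) ∨ p1
= ¬((p1 ∨ p1 ∧ p4 ∨ p4) ∧ p1) ∨ p1 ∧ p0 ∨ p1
= ¬((p1 ∨ p4) ∧ p1) ∨ p1 ∧ p0 ∨ p1
= ¬((p1 ∨ p4) ∧ p1) ∨ p1
= ¬p1 ∨ p1
= True

yes, True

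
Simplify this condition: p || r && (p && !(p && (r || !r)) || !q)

p || r && (p && !(p && (r || !r)) || !q)
= p || r && (p && !p || !q)   — complement / identity
= p || r && !q   — complement / identity

p || r && !q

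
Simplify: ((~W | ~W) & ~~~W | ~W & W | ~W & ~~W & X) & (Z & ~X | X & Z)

~W & Z

((~W | ~W) & ~~~W | ~W & W | ~W & ~~W & X) & (Z & ~X | X & Z)
= (~W & ~~~W | ~W & W | ~W & ~~W & X) & (Z & ~X | X & Z)   [idempotence]
= (~W & ~~~W | ~W & W | ~W & W & X) & (Z & ~X | X & Z)   [double negation]
= (~W & ~~~W | ~W & W) & (Z & ~X | X & Z)   [absorption]
= (~W & ~~~W | ~W & W) & Z   [distribution]
= (~W & ~W | ~W & W) & Z   [double negation]
= ~W & Z   [distribution]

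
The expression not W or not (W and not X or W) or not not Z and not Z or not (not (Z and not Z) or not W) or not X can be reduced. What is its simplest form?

not W or not (W and not X or W) or not not Z and not Z or not (not (Z and not Z) or not W) or not X
= not W or not (W and not X or W) or Z and not Z or not (not (Z and not Z) or not W) or not X   [double negation]
= not W or not (W and not X or W) or Z and not Z or Z and not Z and W or not X   [De Morgan]
= not W or not W or Z and not Z or Z and not Z and W or not X   [absorption]
= not W or not W or Z and not Z or not X   [absorption]
= not W or not W or not X   [complement / identity]
= not W or not X   [idempotence]

not W or not X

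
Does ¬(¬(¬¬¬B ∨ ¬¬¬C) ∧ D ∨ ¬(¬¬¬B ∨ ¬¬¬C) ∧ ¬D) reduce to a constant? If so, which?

no

¬(¬(¬¬¬B ∨ ¬¬¬C) ∧ D ∨ ¬(¬¬¬B ∨ ¬¬¬C) ∧ ¬D)
= ¬¬(¬¬¬B ∨ ¬¬¬C)   — distribution
= ¬(¬¬B ∧ ¬¬C)   — De Morgan
= ¬B ∨ ¬C   — De Morgan
This depends on B, C, so it is not a constant.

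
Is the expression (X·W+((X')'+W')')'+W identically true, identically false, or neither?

(X·W+((X')'+W')')'+W
= (X·W+X'·W)'+W   — De Morgan
= W'+W   — distribution
= 1   — complement

identically true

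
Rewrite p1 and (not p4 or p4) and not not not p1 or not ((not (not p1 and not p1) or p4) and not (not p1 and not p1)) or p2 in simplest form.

p1 and (not p4 or p4) and not not not p1 or not ((not (not p1 and not p1) or p4) and not (not p1 and not p1)) or p2
= p1 and (not p4 or p4) and not p1 or not ((not (not p1 and not p1) or p4) and not (not p1 and not p1)) or p2   — double negation
= p1 and (not p4 or p4) and not p1 or not not (not p1 and not p1) or p2   — absorption
= p1 and (not p4 or p4) and not p1 or not p1 and not p1 or p2   — double negation
= p1 and not p1 or not p1 and not p1 or p2   — complement / identity
= not p1 or p2   — distribution

not p1 or p2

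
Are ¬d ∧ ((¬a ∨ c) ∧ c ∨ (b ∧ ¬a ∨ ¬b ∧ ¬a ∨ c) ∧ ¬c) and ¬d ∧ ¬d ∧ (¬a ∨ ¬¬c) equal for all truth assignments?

Yes

E1: ¬d ∧ ((¬a ∨ c) ∧ c ∨ (b ∧ ¬a ∨ ¬b ∧ ¬a ∨ c) ∧ ¬c)
    = ¬d ∧ ((¬a ∨ c) ∧ c ∨ (¬a ∨ c) ∧ ¬c)
    = ¬d ∧ (¬a ∨ c)
E2: ¬d ∧ ¬d ∧ (¬a ∨ ¬¬c)
    = ¬d ∧ ¬d ∧ (¬a ∨ c)
    = ¬d ∧ (¬a ∨ c)
Both reduce to ¬d ∧ (¬a ∨ c), so they are equivalent.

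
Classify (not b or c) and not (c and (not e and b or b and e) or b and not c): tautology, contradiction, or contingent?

contingent

(not b or c) and not (c and (not e and b or b and e) or b and not c)
= (not b or c) and not (c and b or b and not c)
= (not b or c) and not b
= not b
This depends on b, so it is not a constant.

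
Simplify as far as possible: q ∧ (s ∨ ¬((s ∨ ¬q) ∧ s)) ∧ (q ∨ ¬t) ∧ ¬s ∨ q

q ∧ (s ∨ ¬((s ∨ ¬q) ∧ s)) ∧ (q ∨ ¬t) ∧ ¬s ∨ q
= q ∧ (s ∨ ¬s) ∧ (q ∨ ¬t) ∧ ¬s ∨ q
= q ∧ (q ∨ ¬t) ∧ ¬s ∨ q
= q ∧ ¬s ∨ q
= q

q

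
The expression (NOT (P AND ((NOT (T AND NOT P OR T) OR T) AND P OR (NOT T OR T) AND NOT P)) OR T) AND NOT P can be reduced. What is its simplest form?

(NOT (P AND ((NOT (T AND NOT P OR T) OR T) AND P OR (NOT T OR T) AND NOT P)) OR T) AND NOT P
= (NOT (P AND ((NOT T OR T) AND P OR (NOT T OR T) AND NOT P)) OR T) AND NOT P   — absorption
= (NOT (P AND (NOT T OR T)) OR T) AND NOT P   — distribution
= (NOT P OR T) AND NOT P   — complement / identity
= NOT P   — absorption

NOT P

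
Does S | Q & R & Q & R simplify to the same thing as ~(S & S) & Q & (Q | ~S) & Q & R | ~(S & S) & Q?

E1: S | Q & R & Q & R
    = S | Q & R   [idempotence]
E2: ~(S & S) & Q & (Q | ~S) & Q & R | ~(S & S) & Q
    = ~(S & S) & Q & Q & R | ~(S & S) & Q   [absorption]
    = ~(S & S) & Q & R | ~(S & S) & Q   [idempotence]
    = ~(S & S) & Q   [absorption]
    = ~S & Q   [idempotence]
These differ: at Q=1, R=1, S=1, E1 = 1 but E2 = 0.

No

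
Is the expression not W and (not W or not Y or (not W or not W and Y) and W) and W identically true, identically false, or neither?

not W and (not W or not Y or (not W or not W and Y) and W) and W
= not W and (not W or not Y or not W and W) and W   — absorption
= not W and (not W or not Y) and W   — complement / identity
= not W and W   — absorption
= False   — complement

identically false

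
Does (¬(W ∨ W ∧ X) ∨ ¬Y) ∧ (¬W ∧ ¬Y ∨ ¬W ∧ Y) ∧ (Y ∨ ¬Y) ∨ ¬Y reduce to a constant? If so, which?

(¬(W ∨ W ∧ X) ∨ ¬Y) ∧ (¬W ∧ ¬Y ∨ ¬W ∧ Y) ∧ (Y ∨ ¬Y) ∨ ¬Y
= (¬W ∨ ¬Y) ∧ (¬W ∧ ¬Y ∨ ¬W ∧ Y) ∧ (Y ∨ ¬Y) ∨ ¬Y   [absorption]
= (¬W ∨ ¬Y) ∧ (¬W ∧ ¬Y ∨ ¬W ∧ Y) ∨ ¬Y   [complement / identity]
= (¬W ∨ ¬Y) ∧ ¬W ∨ ¬Y   [distribution]
= ¬W ∨ ¬Y   [absorption]
This depends on W, Y, so it is not a constant.

no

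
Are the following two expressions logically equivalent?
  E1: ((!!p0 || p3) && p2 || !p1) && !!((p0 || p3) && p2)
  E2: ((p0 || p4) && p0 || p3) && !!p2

Yes

E1: ((!!p0 || p3) && p2 || !p1) && !!((p0 || p3) && p2)
    = ((!!p0 || p3) && p2 || !p1) && (p0 || p3) && p2   [double negation]
    = ((p0 || p3) && p2 || !p1) && (p0 || p3) && p2   [double negation]
    = (p0 || p3) && p2   [absorption]
E2: ((p0 || p4) && p0 || p3) && !!p2
    = (p0 || p3) && !!p2   [absorption]
    = (p0 || p3) && p2   [double negation]
Both reduce to (p0 || p3) && p2, so they are equivalent.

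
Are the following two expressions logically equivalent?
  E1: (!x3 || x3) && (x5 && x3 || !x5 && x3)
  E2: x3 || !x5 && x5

E1: (!x3 || x3) && (x5 && x3 || !x5 && x3)
    = (!x3 || x3) && x3   — distribution
    = x3   — complement / identity
E2: x3 || !x5 && x5
    = x3   — complement / identity
Both reduce to x3, so they are equivalent.

Yes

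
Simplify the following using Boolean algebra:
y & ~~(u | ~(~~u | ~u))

y & ~~(u | ~(~~u | ~u))
= y & ~~(u | ~u & u)   (De Morgan)
= y & ~~u   (complement / identity)
= y & u   (double negation)

y & u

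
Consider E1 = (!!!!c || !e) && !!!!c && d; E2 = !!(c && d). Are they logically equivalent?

E1: (!!!!c || !e) && !!!!c && d
    = !!!!c && d   (absorption)
    = !!c && d   (double negation)
    = c && d   (double negation)
E2: !!(c && d)
    = c && d   (double negation)
Both reduce to c && d, so they are equivalent.

Yes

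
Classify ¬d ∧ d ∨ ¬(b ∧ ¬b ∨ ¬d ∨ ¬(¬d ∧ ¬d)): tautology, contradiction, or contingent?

¬d ∧ d ∨ ¬(b ∧ ¬b ∨ ¬d ∨ ¬(¬d ∧ ¬d))
= ¬d ∧ d ∨ ¬(b ∧ ¬b ∨ ¬d ∨ ¬¬d)   [idempotence]
= ¬d ∧ d ∨ ¬(¬d ∨ ¬¬d)   [complement / identity]
= ¬(¬d ∨ ¬¬d)   [complement / identity]
= d ∧ ¬d   [De Morgan]
= False   [complement]

contradiction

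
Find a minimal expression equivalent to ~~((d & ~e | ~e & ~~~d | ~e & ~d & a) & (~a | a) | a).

~e | a

~~((d & ~e | ~e & ~~~d | ~e & ~d & a) & (~a | a) | a)
= ~~((d & ~e | ~e & ~d | ~e & ~d & a) & (~a | a) | a)
= ~~((d & ~e | ~e & ~d) & (~a | a) | a)
= ~~(d & ~e | ~e & ~d | a)
= d & ~e | ~e & ~d | a
= ~e | a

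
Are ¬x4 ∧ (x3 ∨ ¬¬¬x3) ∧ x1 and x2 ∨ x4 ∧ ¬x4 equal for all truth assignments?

E1: ¬x4 ∧ (x3 ∨ ¬¬¬x3) ∧ x1
    = ¬x4 ∧ (x3 ∨ ¬x3) ∧ x1   — double negation
    = ¬x4 ∧ x1   — complement / identity
E2: x2 ∨ x4 ∧ ¬x4
    = x2   — complement / identity
These differ: at x1=0, x2=1, x3=0, x4=1, E1 = 0 but E2 = 1.

No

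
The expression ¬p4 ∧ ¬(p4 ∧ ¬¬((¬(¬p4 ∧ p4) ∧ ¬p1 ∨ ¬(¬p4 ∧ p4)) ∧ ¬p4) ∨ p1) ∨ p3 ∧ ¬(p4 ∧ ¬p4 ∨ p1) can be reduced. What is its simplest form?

¬p1 ∧ (¬p4 ∨ p3)

¬p4 ∧ ¬(p4 ∧ ¬¬((¬(¬p4 ∧ p4) ∧ ¬p1 ∨ ¬(¬p4 ∧ p4)) ∧ ¬p4) ∨ p1) ∨ p3 ∧ ¬(p4 ∧ ¬p4 ∨ p1)
= ¬p4 ∧ ¬(p4 ∧ ¬¬(¬(¬p4 ∧ p4) ∧ ¬p4) ∨ p1) ∨ p3 ∧ ¬(p4 ∧ ¬p4 ∨ p1)
= ¬p4 ∧ ¬(p4 ∧ ¬(¬p4 ∧ p4 ∨ p4) ∨ p1) ∨ p3 ∧ ¬(p4 ∧ ¬p4 ∨ p1)
= ¬p4 ∧ ¬(p4 ∧ ¬p4 ∨ p1) ∨ p3 ∧ ¬(p4 ∧ ¬p4 ∨ p1)
= ¬(p4 ∧ ¬p4 ∨ p1) ∧ (¬p4 ∨ p3)
= ¬p1 ∧ (¬p4 ∨ p3)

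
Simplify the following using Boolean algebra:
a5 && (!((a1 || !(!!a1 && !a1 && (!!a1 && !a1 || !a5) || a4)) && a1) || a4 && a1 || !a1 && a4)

a5 && (!((a1 || !(!!a1 && !a1 && (!!a1 && !a1 || !a5) || a4)) && a1) || a4 && a1 || !a1 && a4)
= a5 && (!((a1 || !(!!a1 && !a1 && (!!a1 && !a1 || !a5) || a4)) && a1) || a4)   [distribution]
= a5 && (!((a1 || !(!!a1 && !a1 || a4)) && a1) || a4)   [absorption]
= a5 && (!((a1 || !(a1 && !a1 || a4)) && a1) || a4)   [double negation]
= a5 && (!((a1 || !a4) && a1) || a4)   [complement / identity]
= a5 && (!a1 || a4)   [absorption]

a5 && (!a1 || a4)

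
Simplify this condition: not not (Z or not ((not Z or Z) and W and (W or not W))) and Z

not not (Z or not ((not Z or Z) and W and (W or not W))) and Z
= not not (Z or not (W and (W or not W))) and Z
= not not (Z or not W) and Z
= (Z or not W) and Z
= Z

Z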